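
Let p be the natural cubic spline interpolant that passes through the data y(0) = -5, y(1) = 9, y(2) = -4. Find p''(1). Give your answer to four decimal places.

-40.5000

Put σ_i = p'' at the i-th knot. Here h = (1, 1) and Δ = (14, -13), so the interior equations h_(i-1)·σ_(i-1) + 2(h_(i-1)+h_i)·σ_i + h_i·σ_(i+1) = 6(Δ_i − Δ_(i-1)) read
  1·σ_0 + 4·σ_1 + 1·σ_2 = 6(Δ_1 - Δ_0) = -162
Natural end conditions: σ_0 = σ_2 = 0.
Solving the tridiagonal system: σ_0 = 0, σ_1 = -81/2, σ_2 = 0.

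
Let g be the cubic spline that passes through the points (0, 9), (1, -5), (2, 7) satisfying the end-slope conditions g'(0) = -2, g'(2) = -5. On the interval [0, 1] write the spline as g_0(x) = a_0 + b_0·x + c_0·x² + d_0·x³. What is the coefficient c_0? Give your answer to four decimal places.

-38.2500

With M_i denoting the second derivative at x_i, h_i = 1, 1, and Δ_i = (y_(i+1) − y_i)/h_i = -14, 12:
  1·M_0 + 4·M_1 + 1·M_2 = 6(Δ_1 - Δ_0) = 156
Clamped end conditions give two more equations: 2h_0·M_0 + h_0·M_1 = 6(Δ_0 - g'(0)) = -72 and h_1·M_1 + 2h_1·M_2 = 6(g'(2) - Δ_1) = -102.
Solving the tridiagonal system: M_0 = -153/2, M_1 = 81, M_2 = -183/2.
On [0, 1], with g_0(x) = a_0 + b_0·x + c_0·x² + d_0·x³: c_0 = M_0/2 = -153/4, d_0 = (M_1 - M_0)/(6h_0) = 105/4, b_0 = Δ_0 - h_0(2M_0 + M_1)/6 = -2.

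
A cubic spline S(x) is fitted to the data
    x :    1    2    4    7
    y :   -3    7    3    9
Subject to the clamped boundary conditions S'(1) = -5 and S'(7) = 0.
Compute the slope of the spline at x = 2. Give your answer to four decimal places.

11.3333

With M_i denoting the second derivative at x_i, h_i = 1, 2, 3, and Δ_i = (y_(i+1) − y_i)/h_i = 10, -2, 2:
  1·M_0 + 6·M_1 + 2·M_2 = 6(Δ_1 - Δ_0) = -72
  2·M_1 + 10·M_2 + 3·M_3 = 6(Δ_2 - Δ_1) = 24
Clamped end conditions give two more equations: 2h_0·M_0 + h_0·M_1 = 6(Δ_0 - S'(1)) = 90 and h_2·M_2 + 2h_2·M_3 = 6(S'(7) - Δ_2) = -12.
Solving the tridiagonal system: M_0 = 172/3, M_1 = -74/3, M_2 = 28/3, M_3 = -20/3.
On [2, 4], S'(x) = b_1 + 2c_1·(x - 2) + 3d_1·(x - 2)² with b_1 = Δ_1 - h_1(2M_1 + M_2)/6 = 34/3, c_1 = M_1/2 = -37/3, d_1 = (M_2 - M_1)/(6h_1) = 17/6. So S'(2) = 34/3.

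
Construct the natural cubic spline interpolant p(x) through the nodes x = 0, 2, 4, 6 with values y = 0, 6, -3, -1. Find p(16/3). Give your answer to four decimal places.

With σ_i denoting the second derivative at x_i, h_i = 2, 2, 2, and Δ_i = (y_(i+1) − y_i)/h_i = 3, -9/2, 1:
  2·σ_0 + 8·σ_1 + 2·σ_2 = 6(Δ_1 - Δ_0) = -45
  2·σ_1 + 8·σ_2 + 2·σ_3 = 6(Δ_2 - Δ_1) = 33
Natural end conditions: σ_0 = σ_3 = 0.
Forward elimination and back-substitution give σ_0 = 0, σ_1 = -71/10, σ_2 = 59/10, σ_3 = 0.
On [4, 6], p(x) = -3 - 44/15·(x - 4) + 59/20·(x - 4)² - 59/120·(x - 4)³.
With (x - 4) = 4/3: p(16/3) = -1147/405.

-2.8321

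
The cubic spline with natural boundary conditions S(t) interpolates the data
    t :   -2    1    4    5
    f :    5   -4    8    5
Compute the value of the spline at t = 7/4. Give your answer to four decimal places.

Let σ_i = S''(x_i). Step sizes h_i = 3, 3, 1; slopes of the chords Δ_i = (y_(i+1) - y_i)/h_i = -3, 4, -3.
  3·σ_0 + 12·σ_1 + 3·σ_2 = 6(Δ_1 - Δ_0) = 42
  3·σ_1 + 8·σ_2 + 1·σ_3 = 6(Δ_2 - Δ_1) = -42
Natural end conditions: σ_0 = σ_3 = 0.
Hence σ_0 = 0, σ_1 = 154/29, σ_2 = -210/29, σ_3 = 0.
On [1, 4], S(t) = -4 + 67/29·(t - 1) + 77/29·(t - 1)² - 182/261·(t - 1)³.
With (t - 1) = 3/4: S(7/4) = -991/928.

-1.0679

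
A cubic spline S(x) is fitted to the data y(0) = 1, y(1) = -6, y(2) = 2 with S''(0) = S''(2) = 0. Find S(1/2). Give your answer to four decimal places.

-3.9063

Put σ_i = S'' at the i-th knot. Here h = (1, 1) and Δ = (-7, 8), so the interior equations h_(i-1)·σ_(i-1) + 2(h_(i-1)+h_i)·σ_i + h_i·σ_(i+1) = 6(Δ_i − Δ_(i-1)) read
  1·σ_0 + 4·σ_1 + 1·σ_2 = 6(Δ_1 - Δ_0) = 90
Natural end conditions: σ_0 = σ_2 = 0.
Solving: σ_0 = 0, σ_1 = 45/2, σ_2 = 0.
On [0, 1], S(x) = 1 - 43/4·x + 0·x² + 15/4·x³.
With x = 1/2: S(1/2) = -125/32.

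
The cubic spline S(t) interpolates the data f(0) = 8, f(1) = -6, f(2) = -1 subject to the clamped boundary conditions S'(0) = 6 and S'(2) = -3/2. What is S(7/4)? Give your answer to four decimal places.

Put M_i = S'' at the i-th knot. Here h = (1, 1) and Δ = (-14, 5), so the interior equations h_(i-1)·M_(i-1) + 2(h_(i-1)+h_i)·M_i + h_i·M_(i+1) = 6(Δ_i − Δ_(i-1)) read
  1·M_0 + 4·M_1 + 1·M_2 = 6(Δ_1 - Δ_0) = 114
Clamped end conditions give two more equations: 2h_0·M_0 + h_0·M_1 = 6(Δ_0 - S'(0)) = -120 and h_1·M_1 + 2h_1·M_2 = 6(S'(2) - Δ_1) = -39.
Forward elimination and back-substitution give M_0 = -369/4, M_1 = 129/2, M_2 = -207/4.
On [1, 2], S(t) = -6 - 63/8·(t - 1) + 129/4·(t - 1)² - 155/8·(t - 1)³.
With (t - 1) = 3/4: S(7/4) = -993/512.

-1.9395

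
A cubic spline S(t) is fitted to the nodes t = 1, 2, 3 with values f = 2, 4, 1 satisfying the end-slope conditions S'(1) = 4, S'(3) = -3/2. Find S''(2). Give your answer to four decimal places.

-9.5000

With m_i denoting the second derivative at x_i, h_i = 1, 1, and Δ_i = (y_(i+1) − y_i)/h_i = 2, -3:
  1·m_0 + 4·m_1 + 1·m_2 = 6(Δ_1 - Δ_0) = -30
Clamped end conditions give two more equations: 2h_0·m_0 + h_0·m_1 = 6(Δ_0 - S'(1)) = -12 and h_1·m_1 + 2h_1·m_2 = 6(S'(3) - Δ_1) = 9.
Solving the tridiagonal system: m_0 = -5/4, m_1 = -19/2, m_2 = 37/4.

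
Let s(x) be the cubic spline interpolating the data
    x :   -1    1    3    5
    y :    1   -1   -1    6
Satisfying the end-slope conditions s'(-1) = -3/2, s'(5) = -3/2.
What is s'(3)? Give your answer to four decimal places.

Put m_i = s'' at the i-th knot. Here h = (2, 2, 2) and Δ = (-1, 0, 7/2), so the interior equations h_(i-1)·m_(i-1) + 2(h_(i-1)+h_i)·m_i + h_i·m_(i+1) = 6(Δ_i − Δ_(i-1)) read
  2·m_0 + 8·m_1 + 2·m_2 = 6(Δ_1 - Δ_0) = 6
  2·m_1 + 8·m_2 + 2·m_3 = 6(Δ_2 - Δ_1) = 21
Clamped end conditions give two more equations: 2h_0·m_0 + h_0·m_1 = 6(Δ_0 - s'(-1)) = 3 and h_2·m_2 + 2h_2·m_3 = 6(s'(5) - Δ_2) = -30.
Solving: m_0 = 6/5, m_1 = -9/10, m_2 = 27/5, m_3 = -51/5.
On [3, 5], s'(x) = b_2 + 2c_2·(x - 3) + 3d_2·(x - 3)² with b_2 = Δ_2 - h_2(2m_2 + m_3)/6 = 33/10, c_2 = m_2/2 = 27/10, d_2 = (m_3 - m_2)/(6h_2) = -13/10. So s'(3) = 33/10.

3.3000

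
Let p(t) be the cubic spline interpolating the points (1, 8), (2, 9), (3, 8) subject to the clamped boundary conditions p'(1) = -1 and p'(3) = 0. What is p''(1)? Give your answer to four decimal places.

With M_i denoting the second derivative at x_i, h_i = 1, 1, and Δ_i = (y_(i+1) − y_i)/h_i = 1, -1:
  1·M_0 + 4·M_1 + 1·M_2 = 6(Δ_1 - Δ_0) = -12
Clamped end conditions give two more equations: 2h_0·M_0 + h_0·M_1 = 6(Δ_0 - p'(1)) = 12 and h_1·M_1 + 2h_1·M_2 = 6(p'(3) - Δ_1) = 6.
Hence M_0 = 19/2, M_1 = -7, M_2 = 13/2.

9.5000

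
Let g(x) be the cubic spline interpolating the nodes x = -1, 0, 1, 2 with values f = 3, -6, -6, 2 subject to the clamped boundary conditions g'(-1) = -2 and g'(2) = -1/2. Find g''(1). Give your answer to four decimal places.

Let σ_i = g''(x_i). Step sizes h_i = 1, 1, 1; slopes of the chords Δ_i = (y_(i+1) - y_i)/h_i = -9, 0, 8.
  1·σ_0 + 4·σ_1 + 1·σ_2 = 6(Δ_1 - Δ_0) = 54
  1·σ_1 + 4·σ_2 + 1·σ_3 = 6(Δ_2 - Δ_1) = 48
Clamped end conditions give two more equations: 2h_0·σ_0 + h_0·σ_1 = 6(Δ_0 - g'(-1)) = -42 and h_2·σ_2 + 2h_2·σ_3 = 6(g'(2) - Δ_2) = -51.
Hence σ_0 = -147/5, σ_1 = 84/5, σ_2 = 81/5, σ_3 = -168/5.

16.2000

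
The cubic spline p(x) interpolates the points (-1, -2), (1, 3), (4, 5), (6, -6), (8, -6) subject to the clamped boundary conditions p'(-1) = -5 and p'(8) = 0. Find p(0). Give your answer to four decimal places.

-2.0215

With σ_i denoting the second derivative at x_i, h_i = 2, 3, 2, 2, and Δ_i = (y_(i+1) − y_i)/h_i = 5/2, 2/3, -11/2, 0:
  2·σ_0 + 10·σ_1 + 3·σ_2 = 6(Δ_1 - Δ_0) = -11
  3·σ_1 + 10·σ_2 + 2·σ_3 = 6(Δ_2 - Δ_1) = -37
  2·σ_2 + 8·σ_3 + 2·σ_4 = 6(Δ_3 - Δ_2) = 33
Clamped end conditions give two more equations: 2h_0·σ_0 + h_0·σ_1 = 6(Δ_0 - p'(-1)) = 45 and h_3·σ_3 + 2h_3·σ_4 = 6(p'(8) - Δ_3) = 0.
Solving the tridiagonal system: σ_0 = 8789/708, σ_1 = -412/177, σ_2 = -1481/354, σ_3 = 1046/177, σ_4 = -523/177.
On [-1, 1], p(x) = -2 - 5·(x + 1) + 8789/1416·(x + 1)² - 3479/2832·(x + 1)³.
With (x + 1) = 1: p(0) = -5725/2832.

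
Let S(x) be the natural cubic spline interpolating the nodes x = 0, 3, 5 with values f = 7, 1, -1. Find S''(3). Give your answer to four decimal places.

Let σ_i = S''(x_i). Step sizes h_i = 3, 2; slopes of the chords Δ_i = (y_(i+1) - y_i)/h_i = -2, -1.
  3·σ_0 + 10·σ_1 + 2·σ_2 = 6(Δ_1 - Δ_0) = 6
Natural end conditions: σ_0 = σ_2 = 0.
Solving the tridiagonal system: σ_0 = 0, σ_1 = 3/5, σ_2 = 0.

0.6000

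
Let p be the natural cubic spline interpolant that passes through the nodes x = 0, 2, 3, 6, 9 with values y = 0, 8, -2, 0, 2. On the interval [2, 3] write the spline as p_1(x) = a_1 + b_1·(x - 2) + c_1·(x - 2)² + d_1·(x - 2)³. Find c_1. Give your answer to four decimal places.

-7.9176

Put M_i = p'' at the i-th knot. Here h = (2, 1, 3, 3) and Δ = (4, -10, 2/3, 2/3), so the interior equations h_(i-1)·M_(i-1) + 2(h_(i-1)+h_i)·M_i + h_i·M_(i+1) = 6(Δ_i − Δ_(i-1)) read
  2·M_0 + 6·M_1 + 1·M_2 = 6(Δ_1 - Δ_0) = -84
  1·M_1 + 8·M_2 + 3·M_3 = 6(Δ_2 - Δ_1) = 64
  3·M_2 + 12·M_3 + 3·M_4 = 6(Δ_3 - Δ_2) = 0
Natural end conditions: M_0 = M_4 = 0.
Hence M_0 = 0, M_1 = -1346/85, M_2 = 936/85, M_3 = -234/85, M_4 = 0.
On [2, 3], with p_1(x) = a_1 + b_1·(x - 2) + c_1·(x - 2)² + d_1·(x - 2)³: c_1 = M_1/2 = -673/85, d_1 = (M_2 - M_1)/(6h_1) = 1141/255, b_1 = Δ_1 - h_1(2M_1 + M_2)/6 = -1672/255.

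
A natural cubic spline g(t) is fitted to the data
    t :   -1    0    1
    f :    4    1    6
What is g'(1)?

Write M_i for g''(x_i). With h_i = 1, 1 and divided differences Δ_i = -3, 5, the continuity of g' gives the tridiagonal system
  1·M_0 + 4·M_1 + 1·M_2 = 6(Δ_1 - Δ_0) = 48
Natural end conditions: M_0 = M_2 = 0.
Solving: M_0 = 0, M_1 = 12, M_2 = 0.
On [0, 1], g'(t) = b_1 + 2c_1·t + 3d_1·t² with b_1 = Δ_1 - h_1(2M_1 + M_2)/6 = 1, c_1 = M_1/2 = 6, d_1 = (M_2 - M_1)/(6h_1) = -2. So g'(1) = 7.

7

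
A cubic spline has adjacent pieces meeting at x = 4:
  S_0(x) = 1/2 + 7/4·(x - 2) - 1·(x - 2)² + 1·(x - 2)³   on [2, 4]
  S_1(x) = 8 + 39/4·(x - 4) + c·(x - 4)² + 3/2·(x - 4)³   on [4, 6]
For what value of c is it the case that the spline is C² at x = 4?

5

S_0''(x) = -2 + 6·(x - 2), so S_0''(4) = 10. On the right, S_1''(4) = 2c, so c = 5.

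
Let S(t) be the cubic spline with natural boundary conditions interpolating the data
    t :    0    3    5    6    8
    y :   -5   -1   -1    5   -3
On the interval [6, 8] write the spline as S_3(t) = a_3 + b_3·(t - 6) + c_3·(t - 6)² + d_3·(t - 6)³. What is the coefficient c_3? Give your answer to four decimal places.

-5.7301

Put σ_i = S'' at the i-th knot. Here h = (3, 2, 1, 2) and Δ = (4/3, 0, 6, -4), so the interior equations h_(i-1)·σ_(i-1) + 2(h_(i-1)+h_i)·σ_i + h_i·σ_(i+1) = 6(Δ_i − Δ_(i-1)) read
  3·σ_0 + 10·σ_1 + 2·σ_2 = 6(Δ_1 - Δ_0) = -8
  2·σ_1 + 6·σ_2 + 1·σ_3 = 6(Δ_2 - Δ_1) = 36
  1·σ_2 + 6·σ_3 + 2·σ_4 = 6(Δ_3 - Δ_2) = -60
Natural end conditions: σ_0 = σ_4 = 0.
Hence σ_0 = 0, σ_1 = -416/163, σ_2 = 1428/163, σ_3 = -1868/163, σ_4 = 0.
On [6, 8], with S_3(t) = a_3 + b_3·(t - 6) + c_3·(t - 6)² + d_3·(t - 6)³: c_3 = σ_3/2 = -934/163, d_3 = (σ_4 - σ_3)/(6h_3) = 467/489, b_3 = Δ_3 - h_3(2σ_3 + σ_4)/6 = 1780/489.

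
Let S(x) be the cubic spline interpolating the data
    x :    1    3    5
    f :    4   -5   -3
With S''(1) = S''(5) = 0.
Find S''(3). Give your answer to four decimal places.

Write m_i for S''(x_i). With h_i = 2, 2 and divided differences Δ_i = -9/2, 1, the continuity of S' gives the tridiagonal system
  2·m_0 + 8·m_1 + 2·m_2 = 6(Δ_1 - Δ_0) = 33
Natural end conditions: m_0 = m_2 = 0.
Hence m_0 = 0, m_1 = 33/8, m_2 = 0.

4.1250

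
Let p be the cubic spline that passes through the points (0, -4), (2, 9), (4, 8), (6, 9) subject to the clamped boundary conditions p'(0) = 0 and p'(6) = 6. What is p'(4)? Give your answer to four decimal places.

Put M_i = p'' at the i-th knot. Here h = (2, 2, 2) and Δ = (13/2, -1/2, 1/2), so the interior equations h_(i-1)·M_(i-1) + 2(h_(i-1)+h_i)·M_i + h_i·M_(i+1) = 6(Δ_i − Δ_(i-1)) read
  2·M_0 + 8·M_1 + 2·M_2 = 6(Δ_1 - Δ_0) = -42
  2·M_1 + 8·M_2 + 2·M_3 = 6(Δ_2 - Δ_1) = 6
Clamped end conditions give two more equations: 2h_0·M_0 + h_0·M_1 = 6(Δ_0 - p'(0)) = 39 and h_2·M_2 + 2h_2·M_3 = 6(p'(6) - Δ_2) = 33.
Forward elimination and back-substitution give M_0 = 143/10, M_1 = -91/10, M_2 = 11/10, M_3 = 77/10.
On [4, 6], p'(x) = b_2 + 2c_2·(x - 4) + 3d_2·(x - 4)² with b_2 = Δ_2 - h_2(2M_2 + M_3)/6 = -14/5, c_2 = M_2/2 = 11/20, d_2 = (M_3 - M_2)/(6h_2) = 11/20. So p'(4) = -14/5.

-2.8000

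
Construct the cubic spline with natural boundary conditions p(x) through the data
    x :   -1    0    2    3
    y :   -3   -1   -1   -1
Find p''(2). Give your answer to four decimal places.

0.7500

With M_i denoting the second derivative at x_i, h_i = 1, 2, 1, and Δ_i = (y_(i+1) − y_i)/h_i = 2, 0, 0:
  1·M_0 + 6·M_1 + 2·M_2 = 6(Δ_1 - Δ_0) = -12
  2·M_1 + 6·M_2 + 1·M_3 = 6(Δ_2 - Δ_1) = 0
Natural end conditions: M_0 = M_3 = 0.
Solving: M_0 = 0, M_1 = -9/4, M_2 = 3/4, M_3 = 0.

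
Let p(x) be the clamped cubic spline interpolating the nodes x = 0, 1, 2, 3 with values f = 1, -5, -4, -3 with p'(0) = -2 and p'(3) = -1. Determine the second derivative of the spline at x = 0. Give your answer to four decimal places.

Write M_i for p''(x_i). With h_i = 1, 1, 1 and divided differences Δ_i = -6, 1, 1, the continuity of p' gives the tridiagonal system
  1·M_0 + 4·M_1 + 1·M_2 = 6(Δ_1 - Δ_0) = 42
  1·M_1 + 4·M_2 + 1·M_3 = 6(Δ_2 - Δ_1) = 0
Clamped end conditions give two more equations: 2h_0·M_0 + h_0·M_1 = 6(Δ_0 - p'(0)) = -24 and h_2·M_2 + 2h_2·M_3 = 6(p'(3) - Δ_2) = -12.
Solving: M_0 = -302/15, M_1 = 244/15, M_2 = -44/15, M_3 = -68/15.

-20.1333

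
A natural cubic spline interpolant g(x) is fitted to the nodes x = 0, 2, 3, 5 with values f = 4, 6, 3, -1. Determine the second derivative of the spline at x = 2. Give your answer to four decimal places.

-4.2857

Let σ_i = g''(x_i). Step sizes h_i = 2, 1, 2; slopes of the chords Δ_i = (y_(i+1) - y_i)/h_i = 1, -3, -2.
  2·σ_0 + 6·σ_1 + 1·σ_2 = 6(Δ_1 - Δ_0) = -24
  1·σ_1 + 6·σ_2 + 2·σ_3 = 6(Δ_2 - Δ_1) = 6
Natural end conditions: σ_0 = σ_3 = 0.
Solving the tridiagonal system: σ_0 = 0, σ_1 = -30/7, σ_2 = 12/7, σ_3 = 0.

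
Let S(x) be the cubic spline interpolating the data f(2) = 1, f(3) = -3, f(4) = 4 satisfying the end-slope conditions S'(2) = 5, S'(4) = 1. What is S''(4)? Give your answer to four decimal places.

Let M_i = S''(x_i). Step sizes h_i = 1, 1; slopes of the chords Δ_i = (y_(i+1) - y_i)/h_i = -4, 7.
  1·M_0 + 4·M_1 + 1·M_2 = 6(Δ_1 - Δ_0) = 66
Clamped end conditions give two more equations: 2h_0·M_0 + h_0·M_1 = 6(Δ_0 - S'(2)) = -54 and h_1·M_1 + 2h_1·M_2 = 6(S'(4) - Δ_1) = -36.
Hence M_0 = -91/2, M_1 = 37, M_2 = -73/2.

-36.5000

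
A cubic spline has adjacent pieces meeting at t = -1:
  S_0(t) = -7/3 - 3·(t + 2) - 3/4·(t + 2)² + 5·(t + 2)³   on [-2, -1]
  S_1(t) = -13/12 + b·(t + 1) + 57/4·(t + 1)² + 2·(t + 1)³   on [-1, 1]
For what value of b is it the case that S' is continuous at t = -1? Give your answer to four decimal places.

10.5000

S_0'(t) = -3 - 3/2·(t + 2) + 15·(t + 2)², so S_0'(-1) = 21/2. On the right, S_1'(-1) = b, so b = 21/2.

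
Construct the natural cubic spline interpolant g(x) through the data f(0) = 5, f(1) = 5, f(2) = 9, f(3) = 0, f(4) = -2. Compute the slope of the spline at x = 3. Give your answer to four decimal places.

-7.7500

Write M_i for g''(x_i). With h_i = 1, 1, 1, 1 and divided differences Δ_i = 0, 4, -9, -2, the continuity of g' gives the tridiagonal system
  1·M_0 + 4·M_1 + 1·M_2 = 6(Δ_1 - Δ_0) = 24
  1·M_1 + 4·M_2 + 1·M_3 = 6(Δ_2 - Δ_1) = -78
  1·M_2 + 4·M_3 + 1·M_4 = 6(Δ_3 - Δ_2) = 42
Natural end conditions: M_0 = M_4 = 0.
Forward elimination and back-substitution give M_0 = 0, M_1 = 51/4, M_2 = -27, M_3 = 69/4, M_4 = 0.
On [3, 4], g'(x) = b_3 + 2c_3·(x - 3) + 3d_3·(x - 3)² with b_3 = Δ_3 - h_3(2M_3 + M_4)/6 = -31/4, c_3 = M_3/2 = 69/8, d_3 = (M_4 - M_3)/(6h_3) = -23/8. So g'(3) = -31/4.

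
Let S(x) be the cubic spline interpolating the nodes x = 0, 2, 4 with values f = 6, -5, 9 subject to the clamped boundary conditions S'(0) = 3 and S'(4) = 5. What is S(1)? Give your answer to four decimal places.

Write M_i for S''(x_i). With h_i = 2, 2 and divided differences Δ_i = -11/2, 7, the continuity of S' gives the tridiagonal system
  2·M_0 + 8·M_1 + 2·M_2 = 6(Δ_1 - Δ_0) = 75
Clamped end conditions give two more equations: 2h_0·M_0 + h_0·M_1 = 6(Δ_0 - S'(0)) = -51 and h_1·M_1 + 2h_1·M_2 = 6(S'(4) - Δ_1) = -12.
Solving: M_0 = -173/8, M_1 = 71/4, M_2 = -95/8.
On [0, 2], S(x) = 6 + 3·x - 173/16·x² + 105/32·x³.
With x = 1: S(1) = 47/32.

1.4688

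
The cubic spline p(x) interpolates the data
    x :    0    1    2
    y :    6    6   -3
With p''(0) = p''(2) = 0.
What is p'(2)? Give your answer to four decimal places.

-11.2500

Put m_i = p'' at the i-th knot. Here h = (1, 1) and Δ = (0, -9), so the interior equations h_(i-1)·m_(i-1) + 2(h_(i-1)+h_i)·m_i + h_i·m_(i+1) = 6(Δ_i − Δ_(i-1)) read
  1·m_0 + 4·m_1 + 1·m_2 = 6(Δ_1 - Δ_0) = -54
Natural end conditions: m_0 = m_2 = 0.
Solving: m_0 = 0, m_1 = -27/2, m_2 = 0.
On [1, 2], p'(x) = b_1 + 2c_1·(x - 1) + 3d_1·(x - 1)² with b_1 = Δ_1 - h_1(2m_1 + m_2)/6 = -9/2, c_1 = m_1/2 = -27/4, d_1 = (m_2 - m_1)/(6h_1) = 9/4. So p'(2) = -45/4.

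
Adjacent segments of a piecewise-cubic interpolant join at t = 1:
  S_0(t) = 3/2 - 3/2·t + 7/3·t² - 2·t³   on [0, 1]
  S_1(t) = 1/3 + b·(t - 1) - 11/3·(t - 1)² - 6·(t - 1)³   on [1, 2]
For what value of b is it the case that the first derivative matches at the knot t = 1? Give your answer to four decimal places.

-2.8333

S_0'(t) = -3/2 + 14/3·t - 6·t², so S_0'(1) = -17/6. On the right, S_1'(1) = b, so b = -17/6.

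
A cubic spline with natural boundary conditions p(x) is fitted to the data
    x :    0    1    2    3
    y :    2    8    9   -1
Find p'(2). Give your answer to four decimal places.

-4.8000

Write M_i for p''(x_i). With h_i = 1, 1, 1 and divided differences Δ_i = 6, 1, -10, the continuity of p' gives the tridiagonal system
  1·M_0 + 4·M_1 + 1·M_2 = 6(Δ_1 - Δ_0) = -30
  1·M_1 + 4·M_2 + 1·M_3 = 6(Δ_2 - Δ_1) = -66
Natural end conditions: M_0 = M_3 = 0.
Solving: M_0 = 0, M_1 = -18/5, M_2 = -78/5, M_3 = 0.
On [2, 3], p'(x) = b_2 + 2c_2·(x - 2) + 3d_2·(x - 2)² with b_2 = Δ_2 - h_2(2M_2 + M_3)/6 = -24/5, c_2 = M_2/2 = -39/5, d_2 = (M_3 - M_2)/(6h_2) = 13/5. So p'(2) = -24/5.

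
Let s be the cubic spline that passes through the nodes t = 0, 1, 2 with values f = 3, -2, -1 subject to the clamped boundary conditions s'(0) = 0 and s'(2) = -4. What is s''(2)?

Put σ_i = s'' at the i-th knot. Here h = (1, 1) and Δ = (-5, 1), so the interior equations h_(i-1)·σ_(i-1) + 2(h_(i-1)+h_i)·σ_i + h_i·σ_(i+1) = 6(Δ_i − Δ_(i-1)) read
  1·σ_0 + 4·σ_1 + 1·σ_2 = 6(Δ_1 - Δ_0) = 36
Clamped end conditions give two more equations: 2h_0·σ_0 + h_0·σ_1 = 6(Δ_0 - s'(0)) = -30 and h_1·σ_1 + 2h_1·σ_2 = 6(s'(2) - Δ_1) = -30.
Forward elimination and back-substitution give σ_0 = -26, σ_1 = 22, σ_2 = -26.

-26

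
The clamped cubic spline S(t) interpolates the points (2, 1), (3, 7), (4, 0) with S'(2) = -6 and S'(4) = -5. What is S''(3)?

Let M_i = S''(x_i). Step sizes h_i = 1, 1; slopes of the chords Δ_i = (y_(i+1) - y_i)/h_i = 6, -7.
  1·M_0 + 4·M_1 + 1·M_2 = 6(Δ_1 - Δ_0) = -78
Clamped end conditions give two more equations: 2h_0·M_0 + h_0·M_1 = 6(Δ_0 - S'(2)) = 72 and h_1·M_1 + 2h_1·M_2 = 6(S'(4) - Δ_1) = 12.
Forward elimination and back-substitution give M_0 = 56, M_1 = -40, M_2 = 26.

-40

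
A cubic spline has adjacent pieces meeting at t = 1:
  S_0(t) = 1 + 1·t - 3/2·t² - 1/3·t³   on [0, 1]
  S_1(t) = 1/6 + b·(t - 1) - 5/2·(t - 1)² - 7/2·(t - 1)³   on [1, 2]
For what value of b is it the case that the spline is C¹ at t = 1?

-3

S_0'(t) = 1 - 3·t - 1·t², so S_0'(1) = -3. On the right, S_1'(1) = b, so b = -3.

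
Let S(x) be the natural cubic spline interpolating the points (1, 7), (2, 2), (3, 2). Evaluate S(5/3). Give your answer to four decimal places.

3.2037

With M_i denoting the second derivative at x_i, h_i = 1, 1, and Δ_i = (y_(i+1) − y_i)/h_i = -5, 0:
  1·M_0 + 4·M_1 + 1·M_2 = 6(Δ_1 - Δ_0) = 30
Natural end conditions: M_0 = M_2 = 0.
Hence M_0 = 0, M_1 = 15/2, M_2 = 0.
On [1, 2], S(x) = 7 - 25/4·(x - 1) + 0·(x - 1)² + 5/4·(x - 1)³.
With (x - 1) = 2/3: S(5/3) = 173/54.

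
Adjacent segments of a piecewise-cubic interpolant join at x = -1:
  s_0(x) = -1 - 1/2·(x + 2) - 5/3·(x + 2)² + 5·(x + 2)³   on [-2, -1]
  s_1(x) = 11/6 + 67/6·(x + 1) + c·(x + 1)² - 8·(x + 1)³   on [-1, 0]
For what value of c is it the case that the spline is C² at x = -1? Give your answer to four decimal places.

13.3333

s_0''(x) = -10/3 + 30·(x + 2), so s_0''(-1) = 80/3. On the right, s_1''(-1) = 2c, so c = 40/3.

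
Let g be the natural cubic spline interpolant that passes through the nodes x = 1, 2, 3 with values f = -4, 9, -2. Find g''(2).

-36

Write σ_i for g''(x_i). With h_i = 1, 1 and divided differences Δ_i = 13, -11, the continuity of g' gives the tridiagonal system
  1·σ_0 + 4·σ_1 + 1·σ_2 = 6(Δ_1 - Δ_0) = -144
Natural end conditions: σ_0 = σ_2 = 0.
Solving: σ_0 = 0, σ_1 = -36, σ_2 = 0.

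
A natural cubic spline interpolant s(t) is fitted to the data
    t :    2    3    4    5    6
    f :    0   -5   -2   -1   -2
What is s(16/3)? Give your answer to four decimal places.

Put M_i = s'' at the i-th knot. Here h = (1, 1, 1, 1) and Δ = (-5, 3, 1, -1), so the interior equations h_(i-1)·M_(i-1) + 2(h_(i-1)+h_i)·M_i + h_i·M_(i+1) = 6(Δ_i − Δ_(i-1)) read
  1·M_0 + 4·M_1 + 1·M_2 = 6(Δ_1 - Δ_0) = 48
  1·M_1 + 4·M_2 + 1·M_3 = 6(Δ_2 - Δ_1) = -12
  1·M_2 + 4·M_3 + 1·M_4 = 6(Δ_3 - Δ_2) = -12
Natural end conditions: M_0 = M_4 = 0.
Solving the tridiagonal system: M_0 = 0, M_1 = 27/2, M_2 = -6, M_3 = -3/2, M_4 = 0.
On [5, 6], s(t) = -1 - 1/2·(t - 5) - 3/4·(t - 5)² + 1/4·(t - 5)³.
With (t - 5) = 1/3: s(16/3) = -67/54.

-1.2407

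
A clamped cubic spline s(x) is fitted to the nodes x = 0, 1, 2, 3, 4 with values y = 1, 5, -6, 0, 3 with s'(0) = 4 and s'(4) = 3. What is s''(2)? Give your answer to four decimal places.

With σ_i denoting the second derivative at x_i, h_i = 1, 1, 1, 1, and Δ_i = (y_(i+1) − y_i)/h_i = 4, -11, 6, 3:
  1·σ_0 + 4·σ_1 + 1·σ_2 = 6(Δ_1 - Δ_0) = -90
  1·σ_1 + 4·σ_2 + 1·σ_3 = 6(Δ_2 - Δ_1) = 102
  1·σ_2 + 4·σ_3 + 1·σ_4 = 6(Δ_3 - Δ_2) = -18
Clamped end conditions give two more equations: 2h_0·σ_0 + h_0·σ_1 = 6(Δ_0 - s'(0)) = 0 and h_3·σ_3 + 2h_3·σ_4 = 6(s'(4) - Δ_3) = 0.
Forward elimination and back-substitution give σ_0 = 515/28, σ_1 = -515/14, σ_2 = 155/4, σ_3 = -227/14, σ_4 = 227/28.

38.7500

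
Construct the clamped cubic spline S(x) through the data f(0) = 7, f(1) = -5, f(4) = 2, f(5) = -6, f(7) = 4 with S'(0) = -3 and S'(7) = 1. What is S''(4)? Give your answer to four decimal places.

Let M_i = S''(x_i). Step sizes h_i = 1, 3, 1, 2; slopes of the chords Δ_i = (y_(i+1) - y_i)/h_i = -12, 7/3, -8, 5.
  1·M_0 + 8·M_1 + 3·M_2 = 6(Δ_1 - Δ_0) = 86
  3·M_1 + 8·M_2 + 1·M_3 = 6(Δ_2 - Δ_1) = -62
  1·M_2 + 6·M_3 + 2·M_4 = 6(Δ_3 - Δ_2) = 78
Clamped end conditions give two more equations: 2h_0·M_0 + h_0·M_1 = 6(Δ_0 - S'(0)) = -54 and h_3·M_3 + 2h_3·M_4 = 6(S'(7) - Δ_3) = -24.
Solving: M_0 = -2108/55, M_1 = 1246/55, M_2 = -626/33, M_3 = 3596/165, M_4 = -2788/165.

-18.9697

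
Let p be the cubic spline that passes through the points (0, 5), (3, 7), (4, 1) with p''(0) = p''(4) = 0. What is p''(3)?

-5

Let M_i = p''(x_i). Step sizes h_i = 3, 1; slopes of the chords Δ_i = (y_(i+1) - y_i)/h_i = 2/3, -6.
  3·M_0 + 8·M_1 + 1·M_2 = 6(Δ_1 - Δ_0) = -40
Natural end conditions: M_0 = M_2 = 0.
Solving the tridiagonal system: M_0 = 0, M_1 = -5, M_2 = 0.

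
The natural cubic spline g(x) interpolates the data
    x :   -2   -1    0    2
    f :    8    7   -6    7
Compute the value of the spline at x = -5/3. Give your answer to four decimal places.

8.8454

Write M_i for g''(x_i). With h_i = 1, 1, 2 and divided differences Δ_i = -1, -13, 13/2, the continuity of g' gives the tridiagonal system
  1·M_0 + 4·M_1 + 1·M_2 = 6(Δ_1 - Δ_0) = -72
  1·M_1 + 6·M_2 + 2·M_3 = 6(Δ_2 - Δ_1) = 117
Natural end conditions: M_0 = M_3 = 0.
Hence M_0 = 0, M_1 = -549/23, M_2 = 540/23, M_3 = 0.
On [-2, -1], g(x) = 8 + 137/46·(x + 2) + 0·(x + 2)² - 183/46·(x + 2)³.
With (x + 2) = 1/3: g(-5/3) = 1831/207.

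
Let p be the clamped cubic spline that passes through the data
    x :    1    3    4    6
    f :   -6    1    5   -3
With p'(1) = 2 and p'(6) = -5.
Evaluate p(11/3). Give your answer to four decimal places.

With m_i denoting the second derivative at x_i, h_i = 2, 1, 2, and Δ_i = (y_(i+1) − y_i)/h_i = 7/2, 4, -4:
  2·m_0 + 6·m_1 + 1·m_2 = 6(Δ_1 - Δ_0) = 3
  1·m_1 + 6·m_2 + 2·m_3 = 6(Δ_2 - Δ_1) = -48
Clamped end conditions give two more equations: 2h_0·m_0 + h_0·m_1 = 6(Δ_0 - p'(1)) = 9 and h_2·m_2 + 2h_2·m_3 = 6(p'(6) - Δ_2) = -6.
Forward elimination and back-substitution give m_0 = 47/32, m_1 = 25/16, m_2 = -149/16, m_3 = 101/32.
On [3, 4], p(x) = 1 + 161/32·(x - 3) + 25/32·(x - 3)² - 29/16·(x - 3)³.
With (x - 3) = 2/3: p(11/3) = 1799/432.

4.1644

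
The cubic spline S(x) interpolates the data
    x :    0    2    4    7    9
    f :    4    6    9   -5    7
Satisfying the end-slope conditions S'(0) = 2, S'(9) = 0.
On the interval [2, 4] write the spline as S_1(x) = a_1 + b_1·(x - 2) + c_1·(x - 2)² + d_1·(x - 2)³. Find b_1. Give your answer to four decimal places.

2.0480

Put m_i = S'' at the i-th knot. Here h = (2, 2, 3, 2) and Δ = (1, 3/2, -14/3, 6), so the interior equations h_(i-1)·m_(i-1) + 2(h_(i-1)+h_i)·m_i + h_i·m_(i+1) = 6(Δ_i − Δ_(i-1)) read
  2·m_0 + 8·m_1 + 2·m_2 = 6(Δ_1 - Δ_0) = 3
  2·m_1 + 10·m_2 + 3·m_3 = 6(Δ_2 - Δ_1) = -37
  3·m_2 + 10·m_3 + 2·m_4 = 6(Δ_3 - Δ_2) = 64
Clamped end conditions give two more equations: 2h_0·m_0 + h_0·m_1 = 6(Δ_0 - S'(0)) = -6 and h_3·m_3 + 2h_3·m_4 = 6(S'(9) - Δ_3) = -36.
Solving the tridiagonal system: m_0 = -1079/354, m_1 = 548/177, m_2 = -1387/177, m_3 = 2075/177, m_4 = -5261/354.
On [2, 4], with S_1(x) = a_1 + b_1·(x - 2) + c_1·(x - 2)² + d_1·(x - 2)³: c_1 = m_1/2 = 274/177, d_1 = (m_2 - m_1)/(6h_1) = -215/236, b_1 = Δ_1 - h_1(2m_1 + m_2)/6 = 725/354.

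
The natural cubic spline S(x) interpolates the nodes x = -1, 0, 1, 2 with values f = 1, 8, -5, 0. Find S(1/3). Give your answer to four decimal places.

4.2691

Let M_i = S''(x_i). Step sizes h_i = 1, 1, 1; slopes of the chords Δ_i = (y_(i+1) - y_i)/h_i = 7, -13, 5.
  1·M_0 + 4·M_1 + 1·M_2 = 6(Δ_1 - Δ_0) = -120
  1·M_1 + 4·M_2 + 1·M_3 = 6(Δ_2 - Δ_1) = 108
Natural end conditions: M_0 = M_3 = 0.
Solving the tridiagonal system: M_0 = 0, M_1 = -196/5, M_2 = 184/5, M_3 = 0.
On [0, 1], S(x) = 8 - 91/15·x - 98/5·x² + 38/3·x³.
With x = 1/3: S(1/3) = 1729/405.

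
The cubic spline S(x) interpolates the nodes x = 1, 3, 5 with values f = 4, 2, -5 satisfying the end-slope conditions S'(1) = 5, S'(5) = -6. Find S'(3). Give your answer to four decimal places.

-3.1250

With M_i denoting the second derivative at x_i, h_i = 2, 2, and Δ_i = (y_(i+1) − y_i)/h_i = -1, -7/2:
  2·M_0 + 8·M_1 + 2·M_2 = 6(Δ_1 - Δ_0) = -15
Clamped end conditions give two more equations: 2h_0·M_0 + h_0·M_1 = 6(Δ_0 - S'(1)) = -36 and h_1·M_1 + 2h_1·M_2 = 6(S'(5) - Δ_1) = -15.
Solving: M_0 = -79/8, M_1 = 7/4, M_2 = -37/8.
On [3, 5], S'(x) = b_1 + 2c_1·(x - 3) + 3d_1·(x - 3)² with b_1 = Δ_1 - h_1(2M_1 + M_2)/6 = -25/8, c_1 = M_1/2 = 7/8, d_1 = (M_2 - M_1)/(6h_1) = -17/32. So S'(3) = -25/8.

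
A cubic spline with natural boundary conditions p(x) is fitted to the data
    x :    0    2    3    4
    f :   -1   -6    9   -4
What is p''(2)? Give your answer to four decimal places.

25.5652

Let σ_i = p''(x_i). Step sizes h_i = 2, 1, 1; slopes of the chords Δ_i = (y_(i+1) - y_i)/h_i = -5/2, 15, -13.
  2·σ_0 + 6·σ_1 + 1·σ_2 = 6(Δ_1 - Δ_0) = 105
  1·σ_1 + 4·σ_2 + 1·σ_3 = 6(Δ_2 - Δ_1) = -168
Natural end conditions: σ_0 = σ_3 = 0.
Hence σ_0 = 0, σ_1 = 588/23, σ_2 = -1113/23, σ_3 = 0.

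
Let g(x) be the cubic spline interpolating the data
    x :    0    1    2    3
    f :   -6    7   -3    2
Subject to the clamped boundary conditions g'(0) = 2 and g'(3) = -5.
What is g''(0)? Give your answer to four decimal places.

Put σ_i = g'' at the i-th knot. Here h = (1, 1, 1) and Δ = (13, -10, 5), so the interior equations h_(i-1)·σ_(i-1) + 2(h_(i-1)+h_i)·σ_i + h_i·σ_(i+1) = 6(Δ_i − Δ_(i-1)) read
  1·σ_0 + 4·σ_1 + 1·σ_2 = 6(Δ_1 - Δ_0) = -138
  1·σ_1 + 4·σ_2 + 1·σ_3 = 6(Δ_2 - Δ_1) = 90
Clamped end conditions give two more equations: 2h_0·σ_0 + h_0·σ_1 = 6(Δ_0 - g'(0)) = 66 and h_2·σ_2 + 2h_2·σ_3 = 6(g'(3) - Δ_2) = -60.
Hence σ_0 = 974/15, σ_1 = -958/15, σ_2 = 788/15, σ_3 = -844/15.

64.9333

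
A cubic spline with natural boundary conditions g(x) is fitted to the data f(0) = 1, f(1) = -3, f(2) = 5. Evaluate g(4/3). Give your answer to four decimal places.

Let σ_i = g''(x_i). Step sizes h_i = 1, 1; slopes of the chords Δ_i = (y_(i+1) - y_i)/h_i = -4, 8.
  1·σ_0 + 4·σ_1 + 1·σ_2 = 6(Δ_1 - Δ_0) = 72
Natural end conditions: σ_0 = σ_2 = 0.
Forward elimination and back-substitution give σ_0 = 0, σ_1 = 18, σ_2 = 0.
On [1, 2], g(x) = -3 + 2·(x - 1) + 9·(x - 1)² - 3·(x - 1)³.
With (x - 1) = 1/3: g(4/3) = -13/9.

-1.4444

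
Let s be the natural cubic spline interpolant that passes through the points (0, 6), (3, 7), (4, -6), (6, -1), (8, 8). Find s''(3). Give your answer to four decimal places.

Put M_i = s'' at the i-th knot. Here h = (3, 1, 2, 2) and Δ = (1/3, -13, 5/2, 9/2), so the interior equations h_(i-1)·M_(i-1) + 2(h_(i-1)+h_i)·M_i + h_i·M_(i+1) = 6(Δ_i − Δ_(i-1)) read
  3·M_0 + 8·M_1 + 1·M_2 = 6(Δ_1 - Δ_0) = -80
  1·M_1 + 6·M_2 + 2·M_3 = 6(Δ_2 - Δ_1) = 93
  2·M_2 + 8·M_3 + 2·M_4 = 6(Δ_3 - Δ_2) = 12
Natural end conditions: M_0 = M_4 = 0.
Hence M_0 = 0, M_1 = -530/43, M_2 = 800/43, M_3 = -271/86, M_4 = 0.

-12.3256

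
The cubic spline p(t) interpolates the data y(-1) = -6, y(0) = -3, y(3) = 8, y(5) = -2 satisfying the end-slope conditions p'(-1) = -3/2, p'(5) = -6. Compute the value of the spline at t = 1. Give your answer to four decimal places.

Put M_i = p'' at the i-th knot. Here h = (1, 3, 2) and Δ = (3, 11/3, -5), so the interior equations h_(i-1)·M_(i-1) + 2(h_(i-1)+h_i)·M_i + h_i·M_(i+1) = 6(Δ_i − Δ_(i-1)) read
  1·M_0 + 8·M_1 + 3·M_2 = 6(Δ_1 - Δ_0) = 4
  3·M_1 + 10·M_2 + 2·M_3 = 6(Δ_2 - Δ_1) = -52
Clamped end conditions give two more equations: 2h_0·M_0 + h_0·M_1 = 6(Δ_0 - p'(-1)) = 27 and h_2·M_2 + 2h_2·M_3 = 6(p'(5) - Δ_2) = -6.
Hence M_0 = 506/39, M_1 = 41/39, M_2 = -226/39, M_3 = 109/78.
On [0, 3], p(t) = -3 + 215/39·t + 41/78·t² - 89/234·t³.
With t = 1: p(1) = 311/117.

2.6581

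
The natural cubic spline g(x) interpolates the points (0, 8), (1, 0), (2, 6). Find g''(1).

Let M_i = g''(x_i). Step sizes h_i = 1, 1; slopes of the chords Δ_i = (y_(i+1) - y_i)/h_i = -8, 6.
  1·M_0 + 4·M_1 + 1·M_2 = 6(Δ_1 - Δ_0) = 84
Natural end conditions: M_0 = M_2 = 0.
Forward elimination and back-substitution give M_0 = 0, M_1 = 21, M_2 = 0.

21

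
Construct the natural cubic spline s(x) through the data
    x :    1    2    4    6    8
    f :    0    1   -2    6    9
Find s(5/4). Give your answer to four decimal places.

With m_i denoting the second derivative at x_i, h_i = 1, 2, 2, 2, and Δ_i = (y_(i+1) − y_i)/h_i = 1, -3/2, 4, 3/2:
  1·m_0 + 6·m_1 + 2·m_2 = 6(Δ_1 - Δ_0) = -15
  2·m_1 + 8·m_2 + 2·m_3 = 6(Δ_2 - Δ_1) = 33
  2·m_2 + 8·m_3 + 2·m_4 = 6(Δ_3 - Δ_2) = -15
Natural end conditions: m_0 = m_4 = 0.
Solving the tridiagonal system: m_0 = 0, m_1 = -186/41, m_2 = 501/82, m_3 = -279/82, m_4 = 0.
On [1, 2], s(x) = 0 + 72/41·(x - 1) + 0·(x - 1)² - 31/41·(x - 1)³.
With (x - 1) = 1/4: s(5/4) = 1121/2624.

0.4272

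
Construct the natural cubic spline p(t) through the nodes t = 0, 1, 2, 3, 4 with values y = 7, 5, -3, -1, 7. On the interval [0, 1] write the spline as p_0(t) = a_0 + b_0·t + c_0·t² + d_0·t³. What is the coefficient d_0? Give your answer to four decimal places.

-2.2143

Put M_i = p'' at the i-th knot. Here h = (1, 1, 1, 1) and Δ = (-2, -8, 2, 8), so the interior equations h_(i-1)·M_(i-1) + 2(h_(i-1)+h_i)·M_i + h_i·M_(i+1) = 6(Δ_i − Δ_(i-1)) read
  1·M_0 + 4·M_1 + 1·M_2 = 6(Δ_1 - Δ_0) = -36
  1·M_1 + 4·M_2 + 1·M_3 = 6(Δ_2 - Δ_1) = 60
  1·M_2 + 4·M_3 + 1·M_4 = 6(Δ_3 - Δ_2) = 36
Natural end conditions: M_0 = M_4 = 0.
Forward elimination and back-substitution give M_0 = 0, M_1 = -93/7, M_2 = 120/7, M_3 = 33/7, M_4 = 0.
On [0, 1], with p_0(t) = a_0 + b_0·t + c_0·t² + d_0·t³: c_0 = M_0/2 = 0, d_0 = (M_1 - M_0)/(6h_0) = -31/14, b_0 = Δ_0 - h_0(2M_0 + M_1)/6 = 3/14.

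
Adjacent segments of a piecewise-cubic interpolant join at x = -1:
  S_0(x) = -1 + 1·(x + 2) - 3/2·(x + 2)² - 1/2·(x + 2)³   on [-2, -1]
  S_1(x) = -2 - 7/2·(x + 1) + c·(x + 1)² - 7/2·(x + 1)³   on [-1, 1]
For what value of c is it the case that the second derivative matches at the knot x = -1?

S_0''(x) = -3 - 3·(x + 2), so S_0''(-1) = -6. On the right, S_1''(-1) = 2c, so c = -3.

-3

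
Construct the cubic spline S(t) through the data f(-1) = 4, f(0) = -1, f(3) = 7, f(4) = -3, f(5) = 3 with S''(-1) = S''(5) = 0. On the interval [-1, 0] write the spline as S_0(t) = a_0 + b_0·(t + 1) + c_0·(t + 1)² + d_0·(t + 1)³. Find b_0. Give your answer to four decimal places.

-7.0645

Put M_i = S'' at the i-th knot. Here h = (1, 3, 1, 1) and Δ = (-5, 8/3, -10, 6), so the interior equations h_(i-1)·M_(i-1) + 2(h_(i-1)+h_i)·M_i + h_i·M_(i+1) = 6(Δ_i − Δ_(i-1)) read
  1·M_0 + 8·M_1 + 3·M_2 = 6(Δ_1 - Δ_0) = 46
  3·M_1 + 8·M_2 + 1·M_3 = 6(Δ_2 - Δ_1) = -76
  1·M_2 + 4·M_3 + 1·M_4 = 6(Δ_3 - Δ_2) = 96
Natural end conditions: M_0 = M_4 = 0.
Hence M_0 = 0, M_1 = 1313/106, M_2 = -938/53, M_3 = 3013/106, M_4 = 0.
On [-1, 0], with S_0(t) = a_0 + b_0·(t + 1) + c_0·(t + 1)² + d_0·(t + 1)³: c_0 = M_0/2 = 0, d_0 = (M_1 - M_0)/(6h_0) = 1313/636, b_0 = Δ_0 - h_0(2M_0 + M_1)/6 = -4493/636.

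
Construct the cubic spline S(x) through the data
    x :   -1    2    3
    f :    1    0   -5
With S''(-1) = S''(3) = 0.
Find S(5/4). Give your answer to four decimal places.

1.9727

Put σ_i = S'' at the i-th knot. Here h = (3, 1) and Δ = (-1/3, -5), so the interior equations h_(i-1)·σ_(i-1) + 2(h_(i-1)+h_i)·σ_i + h_i·σ_(i+1) = 6(Δ_i − Δ_(i-1)) read
  3·σ_0 + 8·σ_1 + 1·σ_2 = 6(Δ_1 - Δ_0) = -28
Natural end conditions: σ_0 = σ_2 = 0.
Solving the tridiagonal system: σ_0 = 0, σ_1 = -7/2, σ_2 = 0.
On [-1, 2], S(x) = 1 + 17/12·(x + 1) + 0·(x + 1)² - 7/36·(x + 1)³.
With (x + 1) = 9/4: S(5/4) = 505/256.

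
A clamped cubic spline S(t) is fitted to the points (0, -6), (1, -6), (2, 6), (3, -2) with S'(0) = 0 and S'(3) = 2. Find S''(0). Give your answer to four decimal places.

-17.8667

Write m_i for S''(x_i). With h_i = 1, 1, 1 and divided differences Δ_i = 0, 12, -8, the continuity of S' gives the tridiagonal system
  1·m_0 + 4·m_1 + 1·m_2 = 6(Δ_1 - Δ_0) = 72
  1·m_1 + 4·m_2 + 1·m_3 = 6(Δ_2 - Δ_1) = -120
Clamped end conditions give two more equations: 2h_0·m_0 + h_0·m_1 = 6(Δ_0 - S'(0)) = 0 and h_2·m_2 + 2h_2·m_3 = 6(S'(3) - Δ_2) = 60.
Forward elimination and back-substitution give m_0 = -268/15, m_1 = 536/15, m_2 = -796/15, m_3 = 848/15.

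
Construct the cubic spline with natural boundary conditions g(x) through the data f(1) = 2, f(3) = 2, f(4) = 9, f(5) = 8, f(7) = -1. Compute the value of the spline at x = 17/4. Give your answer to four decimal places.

9.5634

Let M_i = g''(x_i). Step sizes h_i = 2, 1, 1, 2; slopes of the chords Δ_i = (y_(i+1) - y_i)/h_i = 0, 7, -1, -9/2.
  2·M_0 + 6·M_1 + 1·M_2 = 6(Δ_1 - Δ_0) = 42
  1·M_1 + 4·M_2 + 1·M_3 = 6(Δ_2 - Δ_1) = -48
  1·M_2 + 6·M_3 + 2·M_4 = 6(Δ_3 - Δ_2) = -21
Natural end conditions: M_0 = M_4 = 0.
Solving: M_0 = 0, M_1 = 411/44, M_2 = -309/22, M_3 = -51/44, M_4 = 0.
On [4, 5], g(x) = 9 + 31/8·(x - 4) - 309/44·(x - 4)² + 189/88·(x - 4)³.
With (x - 4) = 1/4: g(17/4) = 53861/5632.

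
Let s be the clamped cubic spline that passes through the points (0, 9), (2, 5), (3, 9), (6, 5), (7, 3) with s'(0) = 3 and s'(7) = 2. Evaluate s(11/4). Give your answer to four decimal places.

7.8558

Write M_i for s''(x_i). With h_i = 2, 1, 3, 1 and divided differences Δ_i = -2, 4, -4/3, -2, the continuity of s' gives the tridiagonal system
  2·M_0 + 6·M_1 + 1·M_2 = 6(Δ_1 - Δ_0) = 36
  1·M_1 + 8·M_2 + 3·M_3 = 6(Δ_2 - Δ_1) = -32
  3·M_2 + 8·M_3 + 1·M_4 = 6(Δ_3 - Δ_2) = -4
Clamped end conditions give two more equations: 2h_0·M_0 + h_0·M_1 = 6(Δ_0 - s'(0)) = -30 and h_3·M_3 + 2h_3·M_4 = 6(s'(7) - Δ_3) = 24.
Forward elimination and back-substitution give M_0 = -4337/330, M_1 = 1862/165, M_2 = -179/33, M_3 = 2/55, M_4 = 659/55.
On [2, 3], s(x) = 5 + 377/330·(x - 2) + 931/165·(x - 2)² - 919/330·(x - 2)³.
With (x - 2) = 3/4: s(11/4) = 11061/1408.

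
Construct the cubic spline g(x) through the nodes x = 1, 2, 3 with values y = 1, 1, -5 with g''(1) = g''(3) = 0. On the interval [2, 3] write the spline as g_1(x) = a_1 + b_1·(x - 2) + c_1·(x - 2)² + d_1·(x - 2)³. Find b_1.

Let M_i = g''(x_i). Step sizes h_i = 1, 1; slopes of the chords Δ_i = (y_(i+1) - y_i)/h_i = 0, -6.
  1·M_0 + 4·M_1 + 1·M_2 = 6(Δ_1 - Δ_0) = -36
Natural end conditions: M_0 = M_2 = 0.
Forward elimination and back-substitution give M_0 = 0, M_1 = -9, M_2 = 0.
On [2, 3], with g_1(x) = a_1 + b_1·(x - 2) + c_1·(x - 2)² + d_1·(x - 2)³: c_1 = M_1/2 = -9/2, d_1 = (M_2 - M_1)/(6h_1) = 3/2, b_1 = Δ_1 - h_1(2M_1 + M_2)/6 = -3.

-3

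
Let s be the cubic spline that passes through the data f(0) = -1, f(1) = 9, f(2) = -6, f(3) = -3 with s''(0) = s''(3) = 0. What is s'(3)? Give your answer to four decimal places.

9.4667

Let σ_i = s''(x_i). Step sizes h_i = 1, 1, 1; slopes of the chords Δ_i = (y_(i+1) - y_i)/h_i = 10, -15, 3.
  1·σ_0 + 4·σ_1 + 1·σ_2 = 6(Δ_1 - Δ_0) = -150
  1·σ_1 + 4·σ_2 + 1·σ_3 = 6(Δ_2 - Δ_1) = 108
Natural end conditions: σ_0 = σ_3 = 0.
Hence σ_0 = 0, σ_1 = -236/5, σ_2 = 194/5, σ_3 = 0.
On [2, 3], s'(x) = b_2 + 2c_2·(x - 2) + 3d_2·(x - 2)² with b_2 = Δ_2 - h_2(2σ_2 + σ_3)/6 = -149/15, c_2 = σ_2/2 = 97/5, d_2 = (σ_3 - σ_2)/(6h_2) = -97/15. So s'(3) = 142/15.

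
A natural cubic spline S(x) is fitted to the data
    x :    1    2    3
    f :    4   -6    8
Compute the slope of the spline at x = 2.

Write M_i for S''(x_i). With h_i = 1, 1 and divided differences Δ_i = -10, 14, the continuity of S' gives the tridiagonal system
  1·M_0 + 4·M_1 + 1·M_2 = 6(Δ_1 - Δ_0) = 144
Natural end conditions: M_0 = M_2 = 0.
Solving: M_0 = 0, M_1 = 36, M_2 = 0.
On [2, 3], S'(x) = b_1 + 2c_1·(x - 2) + 3d_1·(x - 2)² with b_1 = Δ_1 - h_1(2M_1 + M_2)/6 = 2, c_1 = M_1/2 = 18, d_1 = (M_2 - M_1)/(6h_1) = -6. So S'(2) = 2.

2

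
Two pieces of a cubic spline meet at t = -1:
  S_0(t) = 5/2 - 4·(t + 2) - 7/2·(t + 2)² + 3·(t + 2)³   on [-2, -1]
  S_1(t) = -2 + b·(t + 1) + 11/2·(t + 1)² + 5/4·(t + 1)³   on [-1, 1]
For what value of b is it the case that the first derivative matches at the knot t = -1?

-2

S_0'(t) = -4 - 7·(t + 2) + 9·(t + 2)², so S_0'(-1) = -2. On the right, S_1'(-1) = b, so b = -2.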